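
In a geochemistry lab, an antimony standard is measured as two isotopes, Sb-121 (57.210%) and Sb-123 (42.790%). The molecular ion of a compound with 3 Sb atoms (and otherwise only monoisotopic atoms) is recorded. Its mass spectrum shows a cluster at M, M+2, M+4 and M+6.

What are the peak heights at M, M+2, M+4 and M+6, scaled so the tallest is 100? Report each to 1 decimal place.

Expanding (0.57210 + 0.42790)^3:
P(M) = 0.57210^3 = 0.187247
P(M+2) = 3 × 0.57210^2 × 0.42790^1 = 0.420153
P(M+4) = 3 × 0.57210^1 × 0.42790^2 = 0.314252
P(M+6) = 0.42790^3 = 0.078348
The M+2 peak is largest (0.420153); scaling to 100 gives 44.6 : 100.0 : 74.8 : 18.6.

44.6 : 100.0 : 74.8 : 18.6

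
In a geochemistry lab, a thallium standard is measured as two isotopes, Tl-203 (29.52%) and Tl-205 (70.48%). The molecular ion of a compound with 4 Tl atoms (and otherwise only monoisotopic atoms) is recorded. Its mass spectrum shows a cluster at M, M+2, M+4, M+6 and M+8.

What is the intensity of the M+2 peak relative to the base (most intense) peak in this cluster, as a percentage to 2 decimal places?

Binomial terms of (0.2952 + 0.7048)^4: M 0.0076, M+2 0.0725, M+4 0.2597, M+6 0.4134, M+8 0.2468 → M+6 is the base peak.
P(M+6) = C(4,3) × 0.2952^1 × 0.7048^3 = 4 × 0.2952 × 0.35010449 = 0.413403 (base)
P(M+2) = C(4,1) × 0.2952^3 × 0.7048^1 = 4 × 0.02572463 × 0.7048 = 0.072523
Relative intensity = 0.072523 / 0.413403 × 100 = 17.54

17.54%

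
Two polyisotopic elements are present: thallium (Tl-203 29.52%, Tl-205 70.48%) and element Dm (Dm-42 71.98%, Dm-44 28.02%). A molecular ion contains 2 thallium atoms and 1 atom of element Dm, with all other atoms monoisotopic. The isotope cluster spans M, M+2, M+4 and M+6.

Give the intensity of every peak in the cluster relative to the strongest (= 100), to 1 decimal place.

Thallium pattern (n=2): 0.08714304 : 0.41611392 : 0.49674304
Element Dm pattern (n=1): 0.7198 : 0.2802
Convolve the two distributions (both contribute in 2-u steps):
  M: 0.08714304×0.7198 = 0.062726
  M+2: 0.08714304×0.2802 + 0.41611392×0.7198 = 0.323936
  M+4: 0.41611392×0.2802 + 0.49674304×0.7198 = 0.474151
  M+6: 0.49674304×0.2802 = 0.139187
Scale to base peak (0.474151) = 100: 13.2 : 68.3 : 100.0 : 29.4

13.2 : 68.3 : 100.0 : 29.4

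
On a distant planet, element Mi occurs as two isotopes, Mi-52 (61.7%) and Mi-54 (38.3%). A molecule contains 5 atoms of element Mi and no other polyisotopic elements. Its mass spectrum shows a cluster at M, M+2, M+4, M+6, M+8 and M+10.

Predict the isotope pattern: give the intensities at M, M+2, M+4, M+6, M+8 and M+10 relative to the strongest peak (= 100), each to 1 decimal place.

26.0 : 80.5 : 100.0 : 62.1 : 19.3 : 2.4

Expanding (0.617 + 0.383)^5:
P(M) = 0.617^5 = 0.089418
P(M+2) = 5 × 0.617^4 × 0.383^1 = 0.277530
P(M+4) = 10 × 0.617^3 × 0.383^2 = 0.344551
P(M+6) = 10 × 0.617^2 × 0.383^3 = 0.213878
P(M+8) = 5 × 0.617^1 × 0.383^4 = 0.066382
P(M+10) = 0.383^5 = 0.008241
The M+4 peak is largest (0.344551); scaling to 100 gives 26.0 : 80.5 : 100.0 : 62.1 : 19.3 : 2.4.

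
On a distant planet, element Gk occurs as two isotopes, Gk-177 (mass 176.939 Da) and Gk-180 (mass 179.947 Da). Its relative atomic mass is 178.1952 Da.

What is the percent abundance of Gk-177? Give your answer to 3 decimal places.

58.238%

With x = fraction of Gk-177 (so Gk-180 is 1 − x):
176.939·x + 179.947·(1 − x) = 178.1952
(176.939 − 179.947)·x = 178.1952 − 179.947
x = -1.7518 / -3.008 = 0.58238 → 58.238% Gk-177, 41.762% Gk-180.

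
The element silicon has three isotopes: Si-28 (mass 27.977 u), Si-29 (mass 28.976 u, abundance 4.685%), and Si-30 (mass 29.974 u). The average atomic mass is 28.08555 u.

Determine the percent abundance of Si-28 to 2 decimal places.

Let x and y be the fractions of Si-28 and Si-30. Then x + y = 1 − 0.04685 = 0.95315 and 27.977x + 29.974y = 28.08555 − 0.04685×28.976 = 26.7280244.
Substituting: 27.977x + 29.974(0.95315 − x) = 26.7280244
(27.977 − 29.974)x = -1.8416937  ⇒  x = 0.92223, y = 0.03092
Si-28: 92.22%, Si-30: 3.09%.

92.22%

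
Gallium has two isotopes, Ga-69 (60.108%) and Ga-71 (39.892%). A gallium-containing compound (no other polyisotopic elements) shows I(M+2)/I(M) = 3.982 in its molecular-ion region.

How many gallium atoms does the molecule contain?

6

With n Ga atoms, P(M+2)/P(M) = C(n,1)·p^(n−1)q / p^n = n·q/p = n · 0.39892/0.60108.
n = 3.982 × 0.60108/0.39892 = 6.00 ≈ 6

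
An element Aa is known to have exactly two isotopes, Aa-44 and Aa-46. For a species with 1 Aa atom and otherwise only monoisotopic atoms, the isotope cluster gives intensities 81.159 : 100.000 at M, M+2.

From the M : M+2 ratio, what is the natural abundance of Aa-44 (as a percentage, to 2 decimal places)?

44.80%

Write p for the Aa-44 fraction. I(M+2)/I(M) = [C(1,1)·p^0·(1−p)] / p^1 = 1·(1−p)/p = 100.000/81.159 = 1.2321
(1−p)/p = 1.2321/1 = 1.2321  ⇒  p = 1/(1 + 1.2321) = 0.4480
Aa-44: 44.80%, Aa-46: 55.20%.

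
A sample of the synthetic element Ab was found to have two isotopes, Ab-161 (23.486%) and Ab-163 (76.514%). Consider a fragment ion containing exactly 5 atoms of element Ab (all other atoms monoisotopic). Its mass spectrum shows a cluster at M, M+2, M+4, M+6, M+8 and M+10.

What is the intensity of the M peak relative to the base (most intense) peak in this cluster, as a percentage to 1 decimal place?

0.2%

Binomial terms of (0.23486 + 0.76514)^5: M 0.0007, M+2 0.0116, M+4 0.0758, M+6 0.2471, M+8 0.4025, M+10 0.2622 → M+8 is the base peak.
P(M+8) = C(5,4) × 0.23486^1 × 0.76514^4 = 5 × 0.23486 × 0.34273908 = 0.402479 (base)
P(M) = C(5,0) × 0.23486^5 × 0.76514^0 = 1 × 0.00071457 × 1.0000 = 0.000715
Relative intensity = 0.000715 / 0.402479 × 100 = 0.2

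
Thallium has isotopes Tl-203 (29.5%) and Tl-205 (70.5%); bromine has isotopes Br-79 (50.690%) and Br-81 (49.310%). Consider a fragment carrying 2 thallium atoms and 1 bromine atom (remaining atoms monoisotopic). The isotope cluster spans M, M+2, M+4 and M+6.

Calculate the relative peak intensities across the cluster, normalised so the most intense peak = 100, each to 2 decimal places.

9.65 : 55.52 : 100.00 : 53.62

Thallium pattern (n=2): 0.087025 : 0.41595 : 0.497025
Bromine pattern (n=1): 0.5069 : 0.4931
Convolve the two distributions (both contribute in 2-u steps):
  M: 0.087025×0.5069 = 0.044113
  M+2: 0.087025×0.4931 + 0.41595×0.5069 = 0.253757
  M+4: 0.41595×0.4931 + 0.497025×0.5069 = 0.457047
  M+6: 0.497025×0.4931 = 0.245083
Scale to base peak (0.457047) = 100: 9.65 : 55.52 : 100.00 : 53.62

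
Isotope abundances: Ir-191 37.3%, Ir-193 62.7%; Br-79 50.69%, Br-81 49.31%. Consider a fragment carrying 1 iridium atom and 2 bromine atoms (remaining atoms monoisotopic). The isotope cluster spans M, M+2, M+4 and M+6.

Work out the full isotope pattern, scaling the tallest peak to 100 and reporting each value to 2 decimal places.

Iridium pattern (n=1): 0.3730 : 0.6270
Bromine pattern (n=2): 0.25694761 : 0.49990478 : 0.24314761
Convolve the two distributions (both contribute in 2-u steps):
  M: 0.3730×0.25694761 = 0.095841
  M+2: 0.3730×0.49990478 + 0.6270×0.25694761 = 0.347571
  M+4: 0.3730×0.24314761 + 0.6270×0.49990478 = 0.404134
  M+6: 0.6270×0.24314761 = 0.152454
Scale to base peak (0.404134) = 100: 23.72 : 86.00 : 100.00 : 37.72

23.72 : 86.00 : 100.00 : 37.72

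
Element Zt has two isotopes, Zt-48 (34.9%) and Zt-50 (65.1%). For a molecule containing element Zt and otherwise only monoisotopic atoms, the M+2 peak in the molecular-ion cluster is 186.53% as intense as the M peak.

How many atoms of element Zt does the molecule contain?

1

With n Zt atoms, P(M+2)/P(M) = C(n,1)·p^(n−1)q / p^n = n·q/p = n · 0.651/0.349.
n = 1.8653 × 0.349/0.651 = 1.00 ≈ 1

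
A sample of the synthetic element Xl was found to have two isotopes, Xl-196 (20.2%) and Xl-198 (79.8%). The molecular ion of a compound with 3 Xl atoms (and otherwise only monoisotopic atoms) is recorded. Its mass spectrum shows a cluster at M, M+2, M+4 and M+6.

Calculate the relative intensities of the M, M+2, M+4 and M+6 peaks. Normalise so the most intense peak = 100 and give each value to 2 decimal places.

Each Xl atom is independently Xl-196 (p = 0.202) or Xl-198 (q = 0.798); the cluster is the binomial expansion (p + q)^3.
P(M) = 0.202^3 = 0.008242
P(M+2) = 3 × 0.202^2 × 0.798^1 = 0.097685
P(M+4) = 3 × 0.202^1 × 0.798^2 = 0.385903
P(M+6) = 0.798^3 = 0.508170
The M+6 peak is largest (0.508170); scaling to 100 gives 1.62 : 19.22 : 75.94 : 100.00.

1.62 : 19.22 : 75.94 : 100.00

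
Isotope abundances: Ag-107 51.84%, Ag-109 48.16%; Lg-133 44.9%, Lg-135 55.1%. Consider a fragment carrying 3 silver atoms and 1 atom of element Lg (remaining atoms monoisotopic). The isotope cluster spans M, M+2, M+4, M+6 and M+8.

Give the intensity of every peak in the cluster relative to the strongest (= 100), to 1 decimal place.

Silver pattern (n=3): 0.13931407 : 0.38827347 : 0.36071085 : 0.11170161
Element Lg pattern (n=1): 0.4490 : 0.5510
Convolve the two distributions (both contribute in 2-u steps):
  M: 0.13931407×0.4490 = 0.062552
  M+2: 0.13931407×0.5510 + 0.38827347×0.4490 = 0.251097
  M+4: 0.38827347×0.5510 + 0.36071085×0.4490 = 0.375898
  M+6: 0.36071085×0.5510 + 0.11170161×0.4490 = 0.248906
  M+8: 0.11170161×0.5510 = 0.061548
Scale to base peak (0.375898) = 100: 16.6 : 66.8 : 100.0 : 66.2 : 16.4

16.6 : 66.8 : 100.0 : 66.2 : 16.4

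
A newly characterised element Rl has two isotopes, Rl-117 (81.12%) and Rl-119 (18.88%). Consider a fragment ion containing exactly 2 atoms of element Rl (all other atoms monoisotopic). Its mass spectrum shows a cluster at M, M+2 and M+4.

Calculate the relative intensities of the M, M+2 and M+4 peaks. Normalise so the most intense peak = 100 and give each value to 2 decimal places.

100.00 : 46.55 : 5.42

The 2 Rl atoms are independent, so intensities follow the terms of (0.8112 + 0.1888)^2.
P(M) = 0.8112^2 = 0.658045
P(M+2) = 2 × 0.8112^1 × 0.1888^1 = 0.306309
P(M+4) = 0.1888^2 = 0.035645
The M peak is largest (0.658045); scaling to 100 gives 100.00 : 46.55 : 5.42.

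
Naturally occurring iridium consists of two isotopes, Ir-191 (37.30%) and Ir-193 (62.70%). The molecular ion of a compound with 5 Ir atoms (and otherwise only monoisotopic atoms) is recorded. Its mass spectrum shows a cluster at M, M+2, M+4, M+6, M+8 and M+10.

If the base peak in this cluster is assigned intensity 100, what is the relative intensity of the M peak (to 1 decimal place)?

2.1

Term probabilities: M 0.0072, M+2 0.0607, M+4 0.2040, M+6 0.3429, M+8 0.2882, M+10 0.0969. Base peak = M+6.
P(M+6) = C(5,3) × 0.3730^2 × 0.6270^3 = 10 × 0.139129 × 0.24649188 = 0.342942 (base)
P(M) = C(5,0) × 0.3730^5 × 0.6270^0 = 1 × 0.00722012 × 1.0000 = 0.007220
Relative intensity = 0.007220 / 0.342942 × 100 = 2.1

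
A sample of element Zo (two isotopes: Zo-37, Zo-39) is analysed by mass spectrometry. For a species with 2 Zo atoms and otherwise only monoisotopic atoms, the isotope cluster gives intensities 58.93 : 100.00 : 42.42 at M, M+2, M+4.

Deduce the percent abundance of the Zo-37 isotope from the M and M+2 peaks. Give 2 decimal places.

If p is the fraction of Zo that is Zo-37, then I(M+2)/I(M) = [C(2,1)·p^1·(1−p)] / p^2 = 2·(1−p)/p = 100.00/58.93 = 1.6969
(1−p)/p = 1.6969/2 = 0.8485  ⇒  p = 1/(1 + 0.8485) = 0.5410
Zo-37: 54.10%, Zo-39: 45.90%.

54.10%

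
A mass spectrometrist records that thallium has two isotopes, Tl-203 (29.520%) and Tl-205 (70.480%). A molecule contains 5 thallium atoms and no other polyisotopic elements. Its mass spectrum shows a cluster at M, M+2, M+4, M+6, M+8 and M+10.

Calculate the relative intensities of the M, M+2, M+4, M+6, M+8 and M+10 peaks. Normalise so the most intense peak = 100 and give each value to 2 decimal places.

0.62 : 7.35 : 35.09 : 83.77 : 100.00 : 47.75

Each Tl atom is independently Tl-203 (p = 0.29520) or Tl-205 (q = 0.70480); the cluster is the binomial expansion (p + q)^5.
P(M) = 0.29520^5 = 0.002242
P(M+2) = 5 × 0.29520^4 × 0.70480^1 = 0.026761
P(M+4) = 10 × 0.29520^3 × 0.70480^2 = 0.127785
P(M+6) = 10 × 0.29520^2 × 0.70480^3 = 0.305092
P(M+8) = 5 × 0.29520^1 × 0.70480^4 = 0.364208
P(M+10) = 0.70480^5 = 0.173912
The M+8 peak is largest (0.364208); scaling to 100 gives 0.62 : 7.35 : 35.09 : 83.77 : 100.00 : 47.75.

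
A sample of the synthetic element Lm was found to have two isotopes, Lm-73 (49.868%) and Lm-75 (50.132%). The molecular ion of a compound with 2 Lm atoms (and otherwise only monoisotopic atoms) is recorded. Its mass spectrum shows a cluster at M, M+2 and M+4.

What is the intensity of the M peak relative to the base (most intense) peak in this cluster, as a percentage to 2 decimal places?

Binomial terms of (0.49868 + 0.50132)^2: M 0.2487, M+2 0.5000, M+4 0.2513 → M+2 is the base peak.
P(M+2) = C(2,1) × 0.49868^1 × 0.50132^1 = 2 × 0.49868 × 0.50132 = 0.499997 (base)
P(M) = C(2,0) × 0.49868^2 × 0.50132^0 = 1 × 0.24868174 × 1.0000 = 0.248682
Relative intensity = 0.248682 / 0.499997 × 100 = 49.74

49.74%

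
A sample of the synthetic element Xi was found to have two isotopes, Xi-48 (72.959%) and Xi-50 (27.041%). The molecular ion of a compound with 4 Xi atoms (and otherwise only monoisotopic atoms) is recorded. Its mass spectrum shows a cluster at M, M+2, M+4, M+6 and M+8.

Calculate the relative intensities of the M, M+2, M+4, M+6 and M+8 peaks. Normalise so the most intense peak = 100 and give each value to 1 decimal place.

Expanding (0.72959 + 0.27041)^4:
P(M) = 0.72959^4 = 0.283345
P(M+2) = 4 × 0.72959^3 × 0.27041^1 = 0.420068
P(M+4) = 6 × 0.72959^2 × 0.27041^2 = 0.233536
P(M+6) = 4 × 0.72959^1 × 0.27041^3 = 0.057704
P(M+8) = 0.27041^4 = 0.005347
The M+2 peak is largest (0.420068); scaling to 100 gives 67.5 : 100.0 : 55.6 : 13.7 : 1.3.

67.5 : 100.0 : 55.6 : 13.7 : 1.3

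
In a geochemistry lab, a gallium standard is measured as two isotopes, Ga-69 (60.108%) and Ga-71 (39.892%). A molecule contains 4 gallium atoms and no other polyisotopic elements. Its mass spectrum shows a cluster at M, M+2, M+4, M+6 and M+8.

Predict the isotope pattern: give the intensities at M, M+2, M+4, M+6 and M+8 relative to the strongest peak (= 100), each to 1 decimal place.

37.7 : 100.0 : 99.6 : 44.0 : 7.3

Each Ga atom is independently Ga-69 (p = 0.60108) or Ga-71 (q = 0.39892); the cluster is the binomial expansion (p + q)^4.
P(M) = 0.60108^4 = 0.130536
P(M+2) = 4 × 0.60108^3 × 0.39892^1 = 0.346531
P(M+4) = 6 × 0.60108^2 × 0.39892^2 = 0.344975
P(M+6) = 4 × 0.60108^1 × 0.39892^3 = 0.152633
P(M+8) = 0.39892^4 = 0.025325
The M+2 peak is largest (0.346531); scaling to 100 gives 37.7 : 100.0 : 99.6 : 44.0 : 7.3.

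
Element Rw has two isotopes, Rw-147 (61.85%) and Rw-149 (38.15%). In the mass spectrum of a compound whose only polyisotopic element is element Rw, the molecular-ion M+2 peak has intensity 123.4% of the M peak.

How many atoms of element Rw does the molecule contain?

2

With n Rw atoms, P(M+2)/P(M) = C(n,1)·p^(n−1)q / p^n = n·q/p = n · 0.3815/0.6185.
n = 1.234 × 0.6185/0.3815 = 2.00 ≈ 2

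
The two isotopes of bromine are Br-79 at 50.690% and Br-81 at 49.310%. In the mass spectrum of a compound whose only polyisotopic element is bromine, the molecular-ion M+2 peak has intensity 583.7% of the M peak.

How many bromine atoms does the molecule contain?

6

The M+2/M ratio from n Br atoms is n · q/p = n · 0.49310/0.50690.
n = 5.837 × 0.50690/0.49310 = 6.00 ≈ 6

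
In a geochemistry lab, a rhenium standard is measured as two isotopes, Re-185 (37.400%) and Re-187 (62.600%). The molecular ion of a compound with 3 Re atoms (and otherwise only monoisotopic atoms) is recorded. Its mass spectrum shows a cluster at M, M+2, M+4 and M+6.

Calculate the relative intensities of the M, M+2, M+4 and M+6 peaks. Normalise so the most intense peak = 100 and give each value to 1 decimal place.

Expanding (0.37400 + 0.62600)^3:
P(M) = 0.37400^3 = 0.052314
P(M+2) = 3 × 0.37400^2 × 0.62600^1 = 0.262687
P(M+4) = 3 × 0.37400^1 × 0.62600^2 = 0.439685
P(M+6) = 0.62600^3 = 0.245314
The M+4 peak is largest (0.439685); scaling to 100 gives 11.9 : 59.7 : 100.0 : 55.8.

11.9 : 59.7 : 100.0 : 55.8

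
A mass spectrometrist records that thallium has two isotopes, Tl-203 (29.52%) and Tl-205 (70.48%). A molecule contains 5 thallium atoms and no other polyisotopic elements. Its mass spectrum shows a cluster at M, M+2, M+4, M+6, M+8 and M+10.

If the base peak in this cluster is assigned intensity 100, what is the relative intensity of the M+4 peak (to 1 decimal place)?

35.1

Binomial terms of (0.2952 + 0.7048)^5: M 0.0022, M+2 0.0268, M+4 0.1278, M+6 0.3051, M+8 0.3642, M+10 0.1739 → M+8 is the base peak.
P(M+8) = C(5,4) × 0.2952^1 × 0.7048^4 = 5 × 0.2952 × 0.24675365 = 0.364208 (base)
P(M+4) = C(5,2) × 0.2952^3 × 0.7048^2 = 10 × 0.02572463 × 0.49674304 = 0.127785
Relative intensity = 0.127785 / 0.364208 × 100 = 35.1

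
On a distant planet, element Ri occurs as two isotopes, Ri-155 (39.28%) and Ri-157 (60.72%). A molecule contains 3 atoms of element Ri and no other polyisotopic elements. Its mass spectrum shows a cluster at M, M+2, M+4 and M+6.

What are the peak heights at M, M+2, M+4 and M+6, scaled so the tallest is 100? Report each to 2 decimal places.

13.95 : 64.69 : 100.00 : 51.53

Each Ri atom is independently Ri-155 (p = 0.3928) or Ri-157 (q = 0.6072); the cluster is the binomial expansion (p + q)^3.
P(M) = 0.3928^3 = 0.060606
P(M+2) = 3 × 0.3928^2 × 0.6072^1 = 0.281058
P(M+4) = 3 × 0.3928^1 × 0.6072^2 = 0.434466
P(M+6) = 0.6072^3 = 0.223870
The M+4 peak is largest (0.434466); scaling to 100 gives 13.95 : 64.69 : 100.00 : 51.53.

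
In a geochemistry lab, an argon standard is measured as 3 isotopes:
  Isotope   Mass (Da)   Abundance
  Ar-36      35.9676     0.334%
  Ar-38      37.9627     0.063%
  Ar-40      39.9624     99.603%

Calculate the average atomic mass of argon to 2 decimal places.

39.95 Da

The abundance-weighted mean is 0.00334 × 35.9676 + 0.00063 × 37.9627 + 0.99603 × 39.9624
= 0.12013 + 0.02392 + 39.80375 = 39.94780 Da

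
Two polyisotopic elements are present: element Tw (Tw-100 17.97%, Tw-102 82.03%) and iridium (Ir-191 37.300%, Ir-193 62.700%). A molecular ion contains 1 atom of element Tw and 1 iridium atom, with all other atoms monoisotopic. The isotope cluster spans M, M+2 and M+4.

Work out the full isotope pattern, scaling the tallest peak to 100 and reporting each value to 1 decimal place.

13.0 : 81.4 : 100.0

Element Tw pattern (n=1): 0.1797 : 0.8203
Iridium pattern (n=1): 0.3730 : 0.6270
Convolve the two distributions (both contribute in 2-u steps):
  M: 0.1797×0.3730 = 0.067028
  M+2: 0.1797×0.6270 + 0.8203×0.3730 = 0.418644
  M+4: 0.8203×0.6270 = 0.514328
Scale to base peak (0.514328) = 100: 13.0 : 81.4 : 100.0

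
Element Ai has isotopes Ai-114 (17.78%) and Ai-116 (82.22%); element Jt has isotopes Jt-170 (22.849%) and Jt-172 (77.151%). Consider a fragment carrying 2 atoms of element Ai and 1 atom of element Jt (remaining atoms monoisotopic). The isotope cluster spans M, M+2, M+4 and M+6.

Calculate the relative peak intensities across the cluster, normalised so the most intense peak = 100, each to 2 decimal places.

Element Ai pattern (n=2): 0.03161284 : 0.29237432 : 0.67601284
Element Jt pattern (n=1): 0.22849 : 0.77151
Convolve the two distributions (both contribute in 2-u steps):
  M: 0.03161284×0.22849 = 0.007223
  M+2: 0.03161284×0.77151 + 0.29237432×0.22849 = 0.091194
  M+4: 0.29237432×0.77151 + 0.67601284×0.22849 = 0.380032
  M+6: 0.67601284×0.77151 = 0.521551
Scale to base peak (0.521551) = 100: 1.38 : 17.49 : 72.87 : 100.00

1.38 : 17.49 : 72.87 : 100.00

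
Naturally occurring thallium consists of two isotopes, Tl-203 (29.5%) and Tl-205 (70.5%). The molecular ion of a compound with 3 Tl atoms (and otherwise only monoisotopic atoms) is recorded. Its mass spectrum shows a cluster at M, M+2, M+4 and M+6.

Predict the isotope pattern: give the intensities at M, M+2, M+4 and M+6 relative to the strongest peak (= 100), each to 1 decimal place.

5.8 : 41.8 : 100.0 : 79.7

Expanding (0.295 + 0.705)^3:
P(M) = 0.295^3 = 0.025672
P(M+2) = 3 × 0.295^2 × 0.705^1 = 0.184058
P(M+4) = 3 × 0.295^1 × 0.705^2 = 0.439867
P(M+6) = 0.705^3 = 0.350403
The M+4 peak is largest (0.439867); scaling to 100 gives 5.8 : 41.8 : 100.0 : 79.7.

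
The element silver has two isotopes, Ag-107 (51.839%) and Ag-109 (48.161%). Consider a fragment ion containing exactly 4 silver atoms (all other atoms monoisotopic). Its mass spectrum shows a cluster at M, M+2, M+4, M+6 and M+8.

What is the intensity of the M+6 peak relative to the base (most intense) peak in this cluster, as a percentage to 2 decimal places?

61.94%

Term probabilities: M 0.0722, M+2 0.2684, M+4 0.3740, M+6 0.2316, M+8 0.0538. Base peak = M+4.
P(M+4) = C(4,2) × 0.51839^2 × 0.48161^2 = 6 × 0.26872819 × 0.23194819 = 0.373986 (base)
P(M+6) = C(4,3) × 0.51839^1 × 0.48161^3 = 4 × 0.51839 × 0.11170857 = 0.231634
Relative intensity = 0.231634 / 0.373986 × 100 = 61.94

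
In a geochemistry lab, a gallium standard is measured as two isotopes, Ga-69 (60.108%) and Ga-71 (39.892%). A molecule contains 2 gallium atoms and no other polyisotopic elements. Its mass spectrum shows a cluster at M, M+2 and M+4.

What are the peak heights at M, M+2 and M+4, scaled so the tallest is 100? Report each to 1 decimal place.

75.3 : 100.0 : 33.2

The 2 Ga atoms are independent, so intensities follow the terms of (0.60108 + 0.39892)^2.
P(M) = 0.60108^2 = 0.361297
P(M+2) = 2 × 0.60108^1 × 0.39892^1 = 0.479566
P(M+4) = 0.39892^2 = 0.159137
The M+2 peak is largest (0.479566); scaling to 100 gives 75.3 : 100.0 : 33.2.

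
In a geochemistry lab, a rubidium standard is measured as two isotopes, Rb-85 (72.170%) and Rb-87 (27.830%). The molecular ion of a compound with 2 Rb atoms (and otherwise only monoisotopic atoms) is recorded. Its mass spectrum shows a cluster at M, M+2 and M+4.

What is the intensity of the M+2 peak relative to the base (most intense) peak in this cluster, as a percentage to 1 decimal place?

77.1%

Term probabilities: M 0.5209, M+2 0.4017, M+4 0.0775. Base peak = M.
P(M) = C(2,0) × 0.72170^2 × 0.27830^0 = 1 × 0.52085089 × 1.0000 = 0.520851 (base)
P(M+2) = C(2,1) × 0.72170^1 × 0.27830^1 = 2 × 0.7217 × 0.2783 = 0.401698
Relative intensity = 0.401698 / 0.520851 × 100 = 77.1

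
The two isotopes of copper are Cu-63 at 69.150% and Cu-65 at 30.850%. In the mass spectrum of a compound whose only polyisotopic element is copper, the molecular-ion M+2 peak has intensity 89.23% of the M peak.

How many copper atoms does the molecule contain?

The M+2/M ratio from n Cu atoms is n · q/p = n · 0.30850/0.69150.
n = 0.8923 × 0.69150/0.30850 = 2.00 ≈ 2

2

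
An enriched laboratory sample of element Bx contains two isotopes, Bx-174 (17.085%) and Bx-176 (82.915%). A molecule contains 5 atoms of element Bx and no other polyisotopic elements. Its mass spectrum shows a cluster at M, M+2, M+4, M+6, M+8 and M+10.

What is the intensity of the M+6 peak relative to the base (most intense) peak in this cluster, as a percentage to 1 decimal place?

Term probabilities: M 0.0001, M+2 0.0035, M+4 0.0343, M+6 0.1664, M+8 0.4038, M+10 0.3919. Base peak = M+8.
P(M+8) = C(5,4) × 0.17085^1 × 0.82915^4 = 5 × 0.17085 × 0.47264212 = 0.403755 (base)
P(M+6) = C(5,3) × 0.17085^2 × 0.82915^3 = 10 × 0.02918972 × 0.5700321 = 0.166391
Relative intensity = 0.166391 / 0.403755 × 100 = 41.2

41.2%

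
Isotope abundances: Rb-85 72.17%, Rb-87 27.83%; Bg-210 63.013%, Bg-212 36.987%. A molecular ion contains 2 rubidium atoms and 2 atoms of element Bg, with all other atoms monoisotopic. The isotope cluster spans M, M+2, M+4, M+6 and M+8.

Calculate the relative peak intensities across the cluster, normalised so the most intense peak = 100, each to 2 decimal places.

51.41 : 100.00 : 71.90 : 22.63 : 2.63

Rubidium pattern (n=2): 0.52085089 : 0.40169822 : 0.07745089
Element Bg pattern (n=2): 0.39706382 : 0.46613237 : 0.13680382
Convolve the two distributions (both contribute in 2-u steps):
  M: 0.52085089×0.39706382 = 0.206811
  M+2: 0.52085089×0.46613237 + 0.40169822×0.39706382 = 0.402285
  M+4: 0.52085089×0.13680382 + 0.40169822×0.46613237 + 0.07745089×0.39706382 = 0.289252
  M+6: 0.40169822×0.13680382 + 0.07745089×0.46613237 = 0.091056
  M+8: 0.07745089×0.13680382 = 0.010596
Scale to base peak (0.402285) = 100: 51.41 : 100.00 : 71.90 : 22.63 : 2.63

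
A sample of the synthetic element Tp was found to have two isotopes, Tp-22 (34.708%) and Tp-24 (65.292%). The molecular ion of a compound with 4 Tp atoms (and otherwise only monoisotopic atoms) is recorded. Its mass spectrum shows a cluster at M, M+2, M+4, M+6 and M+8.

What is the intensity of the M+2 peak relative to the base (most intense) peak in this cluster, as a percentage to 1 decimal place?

28.3%

Term probabilities: M 0.0145, M+2 0.1092, M+4 0.3081, M+6 0.3864, M+8 0.1817. Base peak = M+6.
P(M+6) = C(4,3) × 0.34708^1 × 0.65292^3 = 4 × 0.34708 × 0.27834275 = 0.386429 (base)
P(M+2) = C(4,1) × 0.34708^3 × 0.65292^1 = 4 × 0.04181083 × 0.65292 = 0.109197
Relative intensity = 0.109197 / 0.386429 × 100 = 28.3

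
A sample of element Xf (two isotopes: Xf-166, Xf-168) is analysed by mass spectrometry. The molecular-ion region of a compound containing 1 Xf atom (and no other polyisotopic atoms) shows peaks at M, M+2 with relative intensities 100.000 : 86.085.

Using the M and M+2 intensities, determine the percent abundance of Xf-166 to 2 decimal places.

Let p = fractional abundance of Xf-166. I(M+2)/I(M) = [C(1,1)·p^0·(1−p)] / p^1 = 1·(1−p)/p = 86.085/100.000 = 0.8608
(1−p)/p = 0.8608/1 = 0.8608  ⇒  p = 1/(1 + 0.8608) = 0.5374
Xf-166: 53.74%, Xf-168: 46.26%.

53.74%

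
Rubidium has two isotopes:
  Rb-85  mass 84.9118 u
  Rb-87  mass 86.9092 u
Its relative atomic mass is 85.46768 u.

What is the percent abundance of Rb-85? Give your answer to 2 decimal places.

Writing the weighted mean with unknown fraction x of Rb-85:
84.9118·x + 86.9092·(1 − x) = 85.46768
(84.9118 − 86.9092)·x = 85.46768 − 86.9092
x = -1.44152 / -1.9974 = 0.72170 → 72.17% Rb-85, 27.83% Rb-87.

72.17%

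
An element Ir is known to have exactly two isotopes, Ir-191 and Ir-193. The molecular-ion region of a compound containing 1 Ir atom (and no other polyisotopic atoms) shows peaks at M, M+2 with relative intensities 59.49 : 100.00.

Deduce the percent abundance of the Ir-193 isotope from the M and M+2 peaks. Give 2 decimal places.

62.70%

If p is the fraction of Ir that is Ir-191, then I(M+2)/I(M) = [C(1,1)·p^0·(1−p)] / p^1 = 1·(1−p)/p = 100.00/59.49 = 1.6810
(1−p)/p = 1.6810/1 = 1.6810  ⇒  p = 1/(1 + 1.6810) = 0.3730
Ir-191: 37.30%, Ir-193: 62.70%.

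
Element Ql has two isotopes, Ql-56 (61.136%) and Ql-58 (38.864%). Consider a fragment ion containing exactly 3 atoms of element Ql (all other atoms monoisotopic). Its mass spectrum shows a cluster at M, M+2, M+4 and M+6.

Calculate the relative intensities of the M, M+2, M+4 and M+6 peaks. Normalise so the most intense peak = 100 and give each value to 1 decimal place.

52.4 : 100.0 : 63.6 : 13.5

The 3 Ql atoms are independent, so intensities follow the terms of (0.61136 + 0.38864)^3.
P(M) = 0.61136^3 = 0.228503
P(M+2) = 3 × 0.61136^2 × 0.38864^1 = 0.435775
P(M+4) = 3 × 0.61136^1 × 0.38864^2 = 0.277021
P(M+6) = 0.38864^3 = 0.058701
The M+2 peak is largest (0.435775); scaling to 100 gives 52.4 : 100.0 : 63.6 : 13.5.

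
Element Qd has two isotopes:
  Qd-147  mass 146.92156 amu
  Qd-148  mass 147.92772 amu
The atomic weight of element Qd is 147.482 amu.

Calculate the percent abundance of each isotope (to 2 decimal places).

Qd-147: 44.30%, Qd-148: 55.70%

Let x be the fractional abundance of Qd-147; then Qd-148 has abundance 1 − x.
146.92156·x + 147.92772·(1 − x) = 147.482
(146.92156 − 147.92772)·x = 147.482 − 147.92772
x = -0.44572 / -1.00616 = 0.44299 → 44.30% Qd-147, 55.70% Qd-148.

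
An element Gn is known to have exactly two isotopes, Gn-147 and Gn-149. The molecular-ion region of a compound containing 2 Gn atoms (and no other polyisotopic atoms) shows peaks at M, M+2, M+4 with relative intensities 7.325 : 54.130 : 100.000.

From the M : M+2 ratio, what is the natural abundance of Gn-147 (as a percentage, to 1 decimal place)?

Let p = fractional abundance of Gn-147. I(M+2)/I(M) = [C(2,1)·p^1·(1−p)] / p^2 = 2·(1−p)/p = 54.130/7.325 = 7.3898
(1−p)/p = 7.3898/2 = 3.6949  ⇒  p = 1/(1 + 3.6949) = 0.2130
Gn-147: 21.3%, Gn-149: 78.7%.

21.3%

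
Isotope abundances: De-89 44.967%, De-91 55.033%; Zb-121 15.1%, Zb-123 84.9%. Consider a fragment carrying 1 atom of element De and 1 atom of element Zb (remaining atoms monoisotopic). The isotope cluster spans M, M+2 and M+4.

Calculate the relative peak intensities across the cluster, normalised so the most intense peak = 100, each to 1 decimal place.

Element De pattern (n=1): 0.44967 : 0.55033
Element Zb pattern (n=1): 0.1510 : 0.8490
Convolve the two distributions (both contribute in 2-u steps):
  M: 0.44967×0.1510 = 0.067900
  M+2: 0.44967×0.8490 + 0.55033×0.1510 = 0.464870
  M+4: 0.55033×0.8490 = 0.467230
Scale to base peak (0.467230) = 100: 14.5 : 99.5 : 100.0

14.5 : 99.5 : 100.0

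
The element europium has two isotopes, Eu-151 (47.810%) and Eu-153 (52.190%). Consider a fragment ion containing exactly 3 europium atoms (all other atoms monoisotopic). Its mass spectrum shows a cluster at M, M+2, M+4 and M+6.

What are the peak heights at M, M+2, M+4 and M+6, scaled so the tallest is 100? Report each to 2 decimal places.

Each Eu atom is independently Eu-151 (p = 0.47810) or Eu-153 (q = 0.52190); the cluster is the binomial expansion (p + q)^3.
P(M) = 0.47810^3 = 0.109284
P(M+2) = 3 × 0.47810^2 × 0.52190^1 = 0.357887
P(M+4) = 3 × 0.47810^1 × 0.52190^2 = 0.390674
P(M+6) = 0.52190^3 = 0.142155
The M+4 peak is largest (0.390674); scaling to 100 gives 27.97 : 91.61 : 100.00 : 36.39.

27.97 : 91.61 : 100.00 : 36.39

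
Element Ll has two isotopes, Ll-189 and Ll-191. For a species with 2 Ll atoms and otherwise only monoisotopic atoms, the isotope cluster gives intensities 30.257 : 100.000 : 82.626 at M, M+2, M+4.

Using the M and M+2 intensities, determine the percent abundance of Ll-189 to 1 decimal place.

37.7%

Let p = fractional abundance of Ll-189. I(M+2)/I(M) = [C(2,1)·p^1·(1−p)] / p^2 = 2·(1−p)/p = 100.000/30.257 = 3.3050
(1−p)/p = 3.3050/2 = 1.6525  ⇒  p = 1/(1 + 1.6525) = 0.3770
Ll-189: 37.7%, Ll-191: 62.3%.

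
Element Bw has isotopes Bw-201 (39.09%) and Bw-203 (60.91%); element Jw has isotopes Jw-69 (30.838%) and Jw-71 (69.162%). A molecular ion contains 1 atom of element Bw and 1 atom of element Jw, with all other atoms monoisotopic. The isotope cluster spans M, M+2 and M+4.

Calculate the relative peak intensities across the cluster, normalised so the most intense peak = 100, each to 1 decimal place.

26.3 : 100.0 : 91.9

Element Bw pattern (n=1): 0.3909 : 0.6091
Element Jw pattern (n=1): 0.30838 : 0.69162
Convolve the two distributions (both contribute in 2-u steps):
  M: 0.3909×0.30838 = 0.120546
  M+2: 0.3909×0.69162 + 0.6091×0.30838 = 0.458189
  M+4: 0.6091×0.69162 = 0.421266
Scale to base peak (0.458189) = 100: 26.3 : 100.0 : 91.9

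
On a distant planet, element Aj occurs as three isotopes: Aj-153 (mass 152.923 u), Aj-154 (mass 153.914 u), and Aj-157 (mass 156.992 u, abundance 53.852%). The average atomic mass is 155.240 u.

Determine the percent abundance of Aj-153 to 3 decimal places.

The remaining 46.148% is split between Aj-153 (fraction x) and Aj-154 (fraction 0.46148 − x).
Substituting: 152.923x + 153.914(0.46148 − x) = 70.69666816
(152.923 − 153.914)x = -0.33156456  ⇒  x = 0.33458, y = 0.12690
Aj-153: 33.458%, Aj-154: 12.690%.

33.458%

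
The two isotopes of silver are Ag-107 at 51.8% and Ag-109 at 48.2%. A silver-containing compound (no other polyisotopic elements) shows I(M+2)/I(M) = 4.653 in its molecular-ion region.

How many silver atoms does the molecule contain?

For n independent Ag atoms, I(M+2)/I(M) = n · (abundance Ag-109) / (abundance Ag-107) = n · 0.482/0.518.
n = 4.653 × 0.518/0.482 = 5.00 ≈ 5

5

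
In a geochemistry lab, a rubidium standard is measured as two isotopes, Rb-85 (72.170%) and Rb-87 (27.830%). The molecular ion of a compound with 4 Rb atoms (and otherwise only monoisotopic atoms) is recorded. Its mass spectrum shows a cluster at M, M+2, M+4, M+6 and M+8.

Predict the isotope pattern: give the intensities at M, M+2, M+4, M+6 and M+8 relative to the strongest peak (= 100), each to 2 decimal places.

The 4 Rb atoms are independent, so intensities follow the terms of (0.72170 + 0.27830)^4.
P(M) = 0.72170^4 = 0.271286
P(M+2) = 4 × 0.72170^3 × 0.27830^1 = 0.418450
P(M+4) = 6 × 0.72170^2 × 0.27830^2 = 0.242042
P(M+6) = 4 × 0.72170^1 × 0.27830^3 = 0.062224
P(M+8) = 0.27830^4 = 0.005999
The M+2 peak is largest (0.418450); scaling to 100 gives 64.83 : 100.00 : 57.84 : 14.87 : 1.43.

64.83 : 100.00 : 57.84 : 14.87 : 1.43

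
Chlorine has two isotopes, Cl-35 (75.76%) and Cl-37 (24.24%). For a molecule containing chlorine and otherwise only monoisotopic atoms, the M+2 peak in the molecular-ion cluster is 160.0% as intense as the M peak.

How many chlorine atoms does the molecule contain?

5

With n Cl atoms, P(M+2)/P(M) = C(n,1)·p^(n−1)q / p^n = n·q/p = n · 0.2424/0.7576.
n = 1.600 × 0.7576/0.2424 = 5.00 ≈ 5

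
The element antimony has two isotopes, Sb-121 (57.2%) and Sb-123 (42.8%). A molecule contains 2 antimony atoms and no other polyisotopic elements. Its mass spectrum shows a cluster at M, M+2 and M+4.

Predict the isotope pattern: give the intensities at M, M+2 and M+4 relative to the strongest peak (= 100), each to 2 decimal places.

66.82 : 100.00 : 37.41

The 2 Sb atoms are independent, so intensities follow the terms of (0.572 + 0.428)^2.
P(M) = 0.572^2 = 0.327184
P(M+2) = 2 × 0.572^1 × 0.428^1 = 0.489632
P(M+4) = 0.428^2 = 0.183184
The M+2 peak is largest (0.489632); scaling to 100 gives 66.82 : 100.00 : 37.41.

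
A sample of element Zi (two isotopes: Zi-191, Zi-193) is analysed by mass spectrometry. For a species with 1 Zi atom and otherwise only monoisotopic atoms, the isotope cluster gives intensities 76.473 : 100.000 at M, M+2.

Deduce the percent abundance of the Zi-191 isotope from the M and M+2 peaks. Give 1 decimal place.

If p is the fraction of Zi that is Zi-191, then I(M+2)/I(M) = [C(1,1)·p^0·(1−p)] / p^1 = 1·(1−p)/p = 100.000/76.473 = 1.3077
(1−p)/p = 1.3077/1 = 1.3077  ⇒  p = 1/(1 + 1.3077) = 0.4333
Zi-191: 43.3%, Zi-193: 56.7%.

43.3%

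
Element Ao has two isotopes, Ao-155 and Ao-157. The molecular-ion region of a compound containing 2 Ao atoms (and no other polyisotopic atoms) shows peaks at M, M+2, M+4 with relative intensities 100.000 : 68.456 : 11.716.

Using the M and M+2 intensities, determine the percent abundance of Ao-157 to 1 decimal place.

25.5%

Let p = fractional abundance of Ao-155. I(M+2)/I(M) = [C(2,1)·p^1·(1−p)] / p^2 = 2·(1−p)/p = 68.456/100.000 = 0.6846
(1−p)/p = 0.6846/2 = 0.3423  ⇒  p = 1/(1 + 0.3423) = 0.7450
Ao-155: 74.5%, Ao-157: 25.5%.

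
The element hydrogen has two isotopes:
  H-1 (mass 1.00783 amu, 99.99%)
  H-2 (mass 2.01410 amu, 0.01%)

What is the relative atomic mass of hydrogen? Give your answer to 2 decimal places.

1.01 amu

Weight each isotope mass by its fractional abundance: 0.9999 × 1.00783 + 0.0001 × 2.01410
= 1.007729 + 0.000201 = 1.007930 amu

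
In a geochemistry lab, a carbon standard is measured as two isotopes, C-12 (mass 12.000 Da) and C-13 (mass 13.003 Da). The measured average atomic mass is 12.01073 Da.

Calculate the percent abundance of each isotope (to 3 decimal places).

C-12: 98.930%, C-13: 1.070%

With x = fraction of C-12 (so C-13 is 1 − x):
12.000·x + 13.003·(1 − x) = 12.01073
(12.000 − 13.003)·x = 12.01073 − 13.003
x = -0.99227 / -1.003 = 0.98930 → 98.930% C-12, 1.070% C-13.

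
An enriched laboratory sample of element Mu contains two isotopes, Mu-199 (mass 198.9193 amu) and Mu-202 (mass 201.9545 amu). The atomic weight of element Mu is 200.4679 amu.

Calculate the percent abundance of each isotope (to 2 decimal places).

Let x be the fractional abundance of Mu-199; then Mu-202 has abundance 1 − x.
198.9193·x + 201.9545·(1 − x) = 200.4679
(198.9193 − 201.9545)·x = 200.4679 − 201.9545
x = -1.4866 / -3.0352 = 0.48979 → 48.98% Mu-199, 51.02% Mu-202.

Mu-199: 48.98%, Mu-202: 51.02%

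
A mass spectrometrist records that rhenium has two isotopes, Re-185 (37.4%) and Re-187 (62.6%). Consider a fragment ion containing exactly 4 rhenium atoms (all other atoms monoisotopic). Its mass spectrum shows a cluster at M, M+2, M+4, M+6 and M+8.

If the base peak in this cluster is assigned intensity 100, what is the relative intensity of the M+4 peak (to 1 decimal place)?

89.6

Binomial terms of (0.374 + 0.626)^4: M 0.0196, M+2 0.1310, M+4 0.3289, M+6 0.3670, M+8 0.1536 → M+6 is the base peak.
P(M+6) = C(4,3) × 0.374^1 × 0.626^3 = 4 × 0.3740 × 0.24531438 = 0.366990 (base)
P(M+4) = C(4,2) × 0.374^2 × 0.626^2 = 6 × 0.139876 × 0.391876 = 0.328884
Relative intensity = 0.328884 / 0.366990 × 100 = 89.6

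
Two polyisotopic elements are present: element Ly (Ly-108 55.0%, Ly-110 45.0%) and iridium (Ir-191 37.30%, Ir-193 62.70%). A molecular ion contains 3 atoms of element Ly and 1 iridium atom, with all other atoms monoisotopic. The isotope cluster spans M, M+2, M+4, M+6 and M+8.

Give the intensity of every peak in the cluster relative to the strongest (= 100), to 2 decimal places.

Element Ly pattern (n=3): 0.166375 : 0.408375 : 0.334125 : 0.091125
Iridium pattern (n=1): 0.3730 : 0.6270
Convolve the two distributions (both contribute in 2-u steps):
  M: 0.166375×0.3730 = 0.062058
  M+2: 0.166375×0.6270 + 0.408375×0.3730 = 0.256641
  M+4: 0.408375×0.6270 + 0.334125×0.3730 = 0.380680
  M+6: 0.334125×0.6270 + 0.091125×0.3730 = 0.243486
  M+8: 0.091125×0.6270 = 0.057135
Scale to base peak (0.380680) = 100: 16.30 : 67.42 : 100.00 : 63.96 : 15.01

16.30 : 67.42 : 100.00 : 63.96 : 15.01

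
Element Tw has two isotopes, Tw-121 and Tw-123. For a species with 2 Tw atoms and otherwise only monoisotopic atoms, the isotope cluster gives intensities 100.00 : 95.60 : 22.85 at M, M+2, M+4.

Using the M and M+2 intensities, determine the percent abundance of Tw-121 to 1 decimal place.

Let p = fractional abundance of Tw-121. I(M+2)/I(M) = [C(2,1)·p^1·(1−p)] / p^2 = 2·(1−p)/p = 95.60/100.00 = 0.9560
(1−p)/p = 0.9560/2 = 0.4780  ⇒  p = 1/(1 + 0.4780) = 0.6766
Tw-121: 67.7%, Tw-123: 32.3%.

67.7%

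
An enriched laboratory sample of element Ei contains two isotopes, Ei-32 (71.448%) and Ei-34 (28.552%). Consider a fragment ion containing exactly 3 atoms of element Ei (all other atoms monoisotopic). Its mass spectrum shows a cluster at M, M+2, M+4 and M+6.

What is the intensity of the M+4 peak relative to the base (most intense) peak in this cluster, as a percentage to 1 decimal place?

40.0%

Binomial terms of (0.71448 + 0.28552)^3: M 0.3647, M+2 0.4373, M+4 0.1747, M+6 0.0233 → M+2 is the base peak.
P(M+2) = C(3,1) × 0.71448^2 × 0.28552^1 = 3 × 0.51048167 × 0.28552 = 0.437258 (base)
P(M+4) = C(3,2) × 0.71448^1 × 0.28552^2 = 3 × 0.71448 × 0.08152167 = 0.174737
Relative intensity = 0.174737 / 0.437258 × 100 = 40.0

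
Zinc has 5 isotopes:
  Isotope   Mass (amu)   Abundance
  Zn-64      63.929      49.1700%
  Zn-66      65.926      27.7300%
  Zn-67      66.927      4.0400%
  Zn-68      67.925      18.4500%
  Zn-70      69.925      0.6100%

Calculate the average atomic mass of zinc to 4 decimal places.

Ar = Σ fᵢ·mᵢ = 0.491700 × 63.929 + 0.277300 × 65.926 + 0.040400 × 66.927 + 0.184500 × 67.925 + 0.006100 × 69.925
= 31.43389 + 18.28128 + 2.70385 + 12.53216 + 0.42654 = 65.37772 amu

65.3777 amu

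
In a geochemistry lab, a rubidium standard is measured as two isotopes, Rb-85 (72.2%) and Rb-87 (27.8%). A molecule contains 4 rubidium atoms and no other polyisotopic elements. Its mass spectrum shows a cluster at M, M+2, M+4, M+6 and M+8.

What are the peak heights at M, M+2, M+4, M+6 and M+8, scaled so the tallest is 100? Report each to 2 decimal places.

64.93 : 100.00 : 57.76 : 14.83 : 1.43

Expanding (0.722 + 0.278)^4:
P(M) = 0.722^4 = 0.271737
P(M+2) = 4 × 0.722^3 × 0.278^1 = 0.418520
P(M+4) = 6 × 0.722^2 × 0.278^2 = 0.241721
P(M+6) = 4 × 0.722^1 × 0.278^3 = 0.062049
P(M+8) = 0.278^4 = 0.005973
The M+2 peak is largest (0.418520); scaling to 100 gives 64.93 : 100.00 : 57.76 : 14.83 : 1.43.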